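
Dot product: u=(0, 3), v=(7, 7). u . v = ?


u . v = u_x*v_x + u_y*v_y = 0*7 + 3*7
= 0 + 21 = 21

21


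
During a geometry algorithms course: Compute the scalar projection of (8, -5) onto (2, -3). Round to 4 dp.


u.v = 31, |v| = sqrt(13) = 3.6056
Scalar projection = u.v / |v| = 31 / sqrt(13) = 8.5979

8.5979


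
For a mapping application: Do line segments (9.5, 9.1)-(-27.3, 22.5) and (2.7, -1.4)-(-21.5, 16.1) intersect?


Cross products: d1=-373.1, d2=-53.38, d3=477.52, d4=157.8
d1*d2 < 0 and d3*d4 < 0? no

No, they don't intersect


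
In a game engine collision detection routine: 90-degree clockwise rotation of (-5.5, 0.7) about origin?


90° CW: (x,y) -> (y, -x)
(-5.5,0.7) -> (0.7, 5.5)

(0.7, 5.5)


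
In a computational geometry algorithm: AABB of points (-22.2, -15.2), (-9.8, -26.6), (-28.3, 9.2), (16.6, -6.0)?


x range: [-28.3, 16.6]
y range: [-26.6, 9.2]
Bounding box: (-28.3,-26.6) to (16.6,9.2)

(-28.3,-26.6) to (16.6,9.2)


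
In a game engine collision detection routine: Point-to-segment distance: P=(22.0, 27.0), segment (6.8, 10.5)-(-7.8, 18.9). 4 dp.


Project P onto AB: t = 0 (clamped to [0,1])
Closest point on segment: (6.8, 10.5)
Distance: 22.4341

22.4341


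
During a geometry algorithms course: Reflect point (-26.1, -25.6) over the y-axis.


Reflection over y-axis: (x,y) -> (-x,y)
(-26.1, -25.6) -> (26.1, -25.6)

(26.1, -25.6)


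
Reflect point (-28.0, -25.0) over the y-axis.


Reflection over y-axis: (x,y) -> (-x,y)
(-28, -25) -> (28, -25)

(28, -25)


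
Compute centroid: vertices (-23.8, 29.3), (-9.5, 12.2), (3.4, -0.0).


Centroid = ((x_A+x_B+x_C)/3, (y_A+y_B+y_C)/3)
= (((-23.8)+(-9.5)+3.4)/3, (29.3+12.2+0)/3)
= (-9.9667, 13.8333)

(-9.9667, 13.8333)


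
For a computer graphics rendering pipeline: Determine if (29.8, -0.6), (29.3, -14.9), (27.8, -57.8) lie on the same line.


Cross product: (29.3-29.8)*((-57.8)-(-0.6)) - ((-14.9)-(-0.6))*(27.8-29.8)
= 0

Yes, collinear


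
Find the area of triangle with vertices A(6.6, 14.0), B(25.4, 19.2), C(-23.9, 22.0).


Area = |x_A(y_B-y_C) + x_B(y_C-y_A) + x_C(y_A-y_B)|/2
= |(-18.48) + 203.2 + 124.28|/2
= 309/2 = 154.5

154.5


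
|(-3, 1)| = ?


|u| = sqrt((-3)^2 + 1^2) = sqrt(10) = 3.1623

3.1623


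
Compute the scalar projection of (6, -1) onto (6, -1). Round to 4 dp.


u.v = 37, |v| = sqrt(37) = 6.0828
Scalar projection = u.v / |v| = 37 / sqrt(37) = 6.0828

6.0828


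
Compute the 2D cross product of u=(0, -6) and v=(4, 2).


u x v = u_x*v_y - u_y*v_x = 0*2 - (-6)*4
= 0 - (-24) = 24

24


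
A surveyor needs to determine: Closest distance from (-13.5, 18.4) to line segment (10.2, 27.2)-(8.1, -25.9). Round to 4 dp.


Project P onto AB: t = 0.1831 (clamped to [0,1])
Closest point on segment: (9.8155, 17.4779)
Distance: 23.3337

23.3337


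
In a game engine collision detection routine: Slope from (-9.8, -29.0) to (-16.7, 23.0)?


slope = (y2-y1)/(x2-x1) = (23-(-29))/((-16.7)-(-9.8)) = 52/(-6.9) = -7.5362

-7.5362


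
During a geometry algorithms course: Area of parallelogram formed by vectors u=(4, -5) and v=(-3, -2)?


|u x v| = |4*(-2) - (-5)*(-3)|
= |(-8) - 15| = 23

23


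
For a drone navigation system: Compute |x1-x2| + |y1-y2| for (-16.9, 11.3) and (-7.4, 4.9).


|(-16.9)-(-7.4)| + |11.3-4.9| = 9.5 + 6.4 = 15.9

15.9


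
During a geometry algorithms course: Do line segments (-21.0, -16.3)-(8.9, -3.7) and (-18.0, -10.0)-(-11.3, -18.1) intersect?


Cross products: d1=-66.51, d2=260.1, d3=150.57, d4=-176.04
d1*d2 < 0 and d3*d4 < 0? yes

Yes, they intersect


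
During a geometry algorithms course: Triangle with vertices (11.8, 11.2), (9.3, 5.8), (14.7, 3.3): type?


Side lengths squared: AB^2=35.41, BC^2=35.41, CA^2=70.82
Sorted: [35.41, 35.41, 70.82]
By sides: Isosceles, By angles: Right

Isosceles, Right


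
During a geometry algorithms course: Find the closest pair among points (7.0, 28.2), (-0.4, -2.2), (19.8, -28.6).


d(P0,P1) = 31.2877, d(P0,P2) = 58.2244, d(P1,P2) = 33.2415
Closest: P0 and P1

Closest pair: (7.0, 28.2) and (-0.4, -2.2), distance = 31.2877


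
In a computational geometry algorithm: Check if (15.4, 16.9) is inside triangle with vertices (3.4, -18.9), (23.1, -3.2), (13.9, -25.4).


Cross products: AB x AP = 516.86, BC x BP = -355.86, CA x CP = -453.9
All same sign? no

No, outside


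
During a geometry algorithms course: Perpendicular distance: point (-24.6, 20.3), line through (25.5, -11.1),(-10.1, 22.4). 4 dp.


|cross product| = 560.51
|line direction| = sqrt(2389.61) = 48.8836
Distance = 560.51/sqrt(2389.61) = 11.4662

11.4662


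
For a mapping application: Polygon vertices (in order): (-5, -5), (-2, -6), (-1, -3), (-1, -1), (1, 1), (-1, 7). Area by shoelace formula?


Shoelace sum: ((-5)*(-6) - (-2)*(-5)) + ((-2)*(-3) - (-1)*(-6)) + ((-1)*(-1) - (-1)*(-3)) + ((-1)*1 - 1*(-1)) + (1*7 - (-1)*1) + ((-1)*(-5) - (-5)*7)
= 66
Area = |66|/2 = 33

33


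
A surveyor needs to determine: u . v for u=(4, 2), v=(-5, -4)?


u . v = u_x*v_x + u_y*v_y = 4*(-5) + 2*(-4)
= (-20) + (-8) = -28

-28


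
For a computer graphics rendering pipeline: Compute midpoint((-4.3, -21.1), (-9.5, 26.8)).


M = (((-4.3)+(-9.5))/2, ((-21.1)+26.8)/2)
= (-6.9, 2.85)

(-6.9, 2.85)


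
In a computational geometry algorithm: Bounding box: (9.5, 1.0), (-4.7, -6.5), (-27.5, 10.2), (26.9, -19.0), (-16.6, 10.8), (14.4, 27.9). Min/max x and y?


x range: [-27.5, 26.9]
y range: [-19, 27.9]
Bounding box: (-27.5,-19) to (26.9,27.9)

(-27.5,-19) to (26.9,27.9)


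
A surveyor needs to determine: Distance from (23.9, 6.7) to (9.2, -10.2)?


dx=-14.7, dy=-16.9
d^2 = (-14.7)^2 + (-16.9)^2 = 501.7
d = sqrt(501.7) = 22.3987

22.3987


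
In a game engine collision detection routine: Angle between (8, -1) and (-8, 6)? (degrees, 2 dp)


u.v = -70, |u| = sqrt(65) = 8.0623, |v| = sqrt(100) = 10
cos(theta) = u.v/(|u||v|) = -70/sqrt(6500) = -0.868243
theta = acos(-0.868243) = 150.26 degrees

150.26 degrees


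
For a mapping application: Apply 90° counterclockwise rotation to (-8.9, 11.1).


90° CCW: (x,y) -> (-y, x)
(-8.9,11.1) -> (-11.1, -8.9)

(-11.1, -8.9)


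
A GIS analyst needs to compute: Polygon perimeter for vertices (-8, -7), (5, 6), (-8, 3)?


Sides: (-8, -7)->(5, 6): sqrt(338) = 18.384776, (5, 6)->(-8, 3): sqrt(178) = 13.341664, (-8, 3)->(-8, -7): sqrt(100) = 10
Sum = 41.72644
Perimeter = 41.7264

41.7264


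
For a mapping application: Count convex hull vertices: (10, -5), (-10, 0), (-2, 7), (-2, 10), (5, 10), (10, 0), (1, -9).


Convex hull vertices (CCW): (-10, 0), (1, -9), (10, -5), (10, 0), (5, 10), (-2, 10)
Count = 6

6


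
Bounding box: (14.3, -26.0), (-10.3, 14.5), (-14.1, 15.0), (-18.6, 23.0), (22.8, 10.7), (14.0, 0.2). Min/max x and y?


x range: [-18.6, 22.8]
y range: [-26, 23]
Bounding box: (-18.6,-26) to (22.8,23)

(-18.6,-26) to (22.8,23)


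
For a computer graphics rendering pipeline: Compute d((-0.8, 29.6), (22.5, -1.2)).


dx=23.3, dy=-30.8
d^2 = 23.3^2 + (-30.8)^2 = 1491.53
d = sqrt(1491.53) = 38.6203

38.6203


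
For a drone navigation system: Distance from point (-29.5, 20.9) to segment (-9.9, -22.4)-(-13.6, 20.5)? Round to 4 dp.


Project P onto AB: t = 1 (clamped to [0,1])
Closest point on segment: (-13.6, 20.5)
Distance: 15.905

15.905


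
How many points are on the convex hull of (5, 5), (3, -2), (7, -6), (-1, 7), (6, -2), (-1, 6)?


Convex hull vertices (CCW): (-1, 6), (3, -2), (7, -6), (5, 5), (-1, 7)
Count = 5

5


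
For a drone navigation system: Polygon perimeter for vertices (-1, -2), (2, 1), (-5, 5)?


Sides: (-1, -2)->(2, 1): sqrt(18) = 4.242641, (2, 1)->(-5, 5): sqrt(65) = 8.062258, (-5, 5)->(-1, -2): sqrt(65) = 8.062258
Sum = 20.367157
Perimeter = 20.3672

20.3672


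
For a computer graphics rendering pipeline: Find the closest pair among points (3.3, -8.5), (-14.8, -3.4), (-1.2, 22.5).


d(P0,P1) = 18.8048, d(P0,P2) = 31.3249, d(P1,P2) = 29.2535
Closest: P0 and P1

Closest pair: (3.3, -8.5) and (-14.8, -3.4), distance = 18.8048


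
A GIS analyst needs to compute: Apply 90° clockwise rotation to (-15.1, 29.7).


90° CW: (x,y) -> (y, -x)
(-15.1,29.7) -> (29.7, 15.1)

(29.7, 15.1)


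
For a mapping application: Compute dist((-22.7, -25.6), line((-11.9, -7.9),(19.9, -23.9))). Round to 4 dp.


|cross product| = 735.66
|line direction| = sqrt(1267.24) = 35.5983
Distance = 735.66/sqrt(1267.24) = 20.6656

20.6656


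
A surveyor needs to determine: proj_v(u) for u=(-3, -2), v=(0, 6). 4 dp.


u.v = -12, |v| = sqrt(36) = 6
Scalar projection = u.v / |v| = -12 / sqrt(36) = -2

-2


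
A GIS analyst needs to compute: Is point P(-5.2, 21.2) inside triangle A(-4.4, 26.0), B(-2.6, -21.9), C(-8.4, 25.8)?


Cross products: AB x AP = -46.96, BC x BP = -125.96, CA x CP = -19.04
All same sign? yes

Yes, inside


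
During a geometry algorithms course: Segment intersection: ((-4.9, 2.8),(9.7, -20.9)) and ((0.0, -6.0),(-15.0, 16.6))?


Cross products: d1=-21.26, d2=4.28, d3=-12.35, d4=-37.89
d1*d2 < 0 and d3*d4 < 0? no

No, they don't intersect


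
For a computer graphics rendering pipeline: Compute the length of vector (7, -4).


|u| = sqrt(7^2 + (-4)^2) = sqrt(65) = 8.0623

8.0623


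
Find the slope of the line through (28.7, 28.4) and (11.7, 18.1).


slope = (y2-y1)/(x2-x1) = (18.1-28.4)/(11.7-28.7) = (-10.3)/(-17) = 0.6059

0.6059


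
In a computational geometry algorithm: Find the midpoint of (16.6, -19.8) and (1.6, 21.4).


M = ((16.6+1.6)/2, ((-19.8)+21.4)/2)
= (9.1, 0.8)

(9.1, 0.8)


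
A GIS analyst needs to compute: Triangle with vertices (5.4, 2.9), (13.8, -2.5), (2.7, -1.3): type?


Side lengths squared: AB^2=99.72, BC^2=124.65, CA^2=24.93
Sorted: [24.93, 99.72, 124.65]
By sides: Scalene, By angles: Right

Scalene, Right


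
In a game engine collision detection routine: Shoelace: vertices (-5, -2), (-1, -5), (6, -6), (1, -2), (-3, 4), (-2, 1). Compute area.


Shoelace sum: ((-5)*(-5) - (-1)*(-2)) + ((-1)*(-6) - 6*(-5)) + (6*(-2) - 1*(-6)) + (1*4 - (-3)*(-2)) + ((-3)*1 - (-2)*4) + ((-2)*(-2) - (-5)*1)
= 65
Area = |65|/2 = 32.5

32.5


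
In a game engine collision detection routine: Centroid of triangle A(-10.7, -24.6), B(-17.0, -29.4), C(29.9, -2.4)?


Centroid = ((x_A+x_B+x_C)/3, (y_A+y_B+y_C)/3)
= (((-10.7)+(-17)+29.9)/3, ((-24.6)+(-29.4)+(-2.4))/3)
= (0.7333, -18.8)

(0.7333, -18.8)


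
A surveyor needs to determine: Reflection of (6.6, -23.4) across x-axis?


Reflection over x-axis: (x,y) -> (x,-y)
(6.6, -23.4) -> (6.6, 23.4)

(6.6, 23.4)


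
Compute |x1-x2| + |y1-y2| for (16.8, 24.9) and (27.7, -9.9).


|16.8-27.7| + |24.9-(-9.9)| = 10.9 + 34.8 = 45.7

45.7


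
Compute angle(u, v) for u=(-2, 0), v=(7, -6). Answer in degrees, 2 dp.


u.v = -14, |u| = sqrt(4) = 2, |v| = sqrt(85) = 9.2195
cos(theta) = u.v/(|u||v|) = -14/sqrt(340) = -0.759257
theta = acos(-0.759257) = 139.4 degrees

139.4 degrees


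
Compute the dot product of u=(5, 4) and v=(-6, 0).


u . v = u_x*v_x + u_y*v_y = 5*(-6) + 4*0
= (-30) + 0 = -30

-30


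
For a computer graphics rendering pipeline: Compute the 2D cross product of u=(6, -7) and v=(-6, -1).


u x v = u_x*v_y - u_y*v_x = 6*(-1) - (-7)*(-6)
= (-6) - 42 = -48

-48


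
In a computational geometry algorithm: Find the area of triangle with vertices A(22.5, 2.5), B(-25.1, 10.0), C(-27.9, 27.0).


Area = |x_A(y_B-y_C) + x_B(y_C-y_A) + x_C(y_A-y_B)|/2
= |(-382.5) + (-614.95) + 209.25|/2
= 788.2/2 = 394.1

394.1


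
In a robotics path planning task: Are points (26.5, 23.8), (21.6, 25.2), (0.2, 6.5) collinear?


Cross product: (21.6-26.5)*(6.5-23.8) - (25.2-23.8)*(0.2-26.5)
= 121.59

No, not collinear


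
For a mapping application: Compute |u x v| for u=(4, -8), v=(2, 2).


|u x v| = |4*2 - (-8)*2|
= |8 - (-16)| = 24

24


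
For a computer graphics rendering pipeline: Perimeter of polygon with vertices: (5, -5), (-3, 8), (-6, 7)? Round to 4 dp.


Sides: (5, -5)->(-3, 8): sqrt(233) = 15.264338, (-3, 8)->(-6, 7): sqrt(10) = 3.162278, (-6, 7)->(5, -5): sqrt(265) = 16.278821
Sum = 34.705437
Perimeter = 34.7054

34.7054


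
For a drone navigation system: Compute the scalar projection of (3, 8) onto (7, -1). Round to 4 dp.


u.v = 13, |v| = sqrt(50) = 7.0711
Scalar projection = u.v / |v| = 13 / sqrt(50) = 1.8385

1.8385


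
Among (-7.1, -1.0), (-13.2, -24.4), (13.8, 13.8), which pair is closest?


d(P0,P1) = 24.182, d(P0,P2) = 25.6096, d(P1,P2) = 46.7786
Closest: P0 and P1

Closest pair: (-7.1, -1.0) and (-13.2, -24.4), distance = 24.182


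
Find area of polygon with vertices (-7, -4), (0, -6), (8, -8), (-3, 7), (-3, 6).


Shoelace sum: ((-7)*(-6) - 0*(-4)) + (0*(-8) - 8*(-6)) + (8*7 - (-3)*(-8)) + ((-3)*6 - (-3)*7) + ((-3)*(-4) - (-7)*6)
= 179
Area = |179|/2 = 89.5

89.5


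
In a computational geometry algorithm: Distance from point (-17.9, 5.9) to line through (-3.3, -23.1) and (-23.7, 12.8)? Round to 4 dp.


|cross product| = 67.46
|line direction| = sqrt(1704.97) = 41.2913
Distance = 67.46/sqrt(1704.97) = 1.6338

1.6338


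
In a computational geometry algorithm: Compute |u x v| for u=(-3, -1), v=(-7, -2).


|u x v| = |(-3)*(-2) - (-1)*(-7)|
= |6 - 7| = 1

1


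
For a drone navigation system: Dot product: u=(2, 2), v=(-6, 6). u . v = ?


u . v = u_x*v_x + u_y*v_y = 2*(-6) + 2*6
= (-12) + 12 = 0

0


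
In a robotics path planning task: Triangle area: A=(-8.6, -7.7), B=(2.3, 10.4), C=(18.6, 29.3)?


Area = |x_A(y_B-y_C) + x_B(y_C-y_A) + x_C(y_A-y_B)|/2
= |162.54 + 85.1 + (-336.66)|/2
= 89.02/2 = 44.51

44.51


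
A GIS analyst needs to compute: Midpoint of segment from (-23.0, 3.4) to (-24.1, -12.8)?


M = (((-23)+(-24.1))/2, (3.4+(-12.8))/2)
= (-23.55, -4.7)

(-23.55, -4.7)


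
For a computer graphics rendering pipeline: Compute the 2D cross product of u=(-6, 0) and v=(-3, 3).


u x v = u_x*v_y - u_y*v_x = (-6)*3 - 0*(-3)
= (-18) - 0 = -18

-18


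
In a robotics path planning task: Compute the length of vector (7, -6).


|u| = sqrt(7^2 + (-6)^2) = sqrt(85) = 9.2195

9.2195


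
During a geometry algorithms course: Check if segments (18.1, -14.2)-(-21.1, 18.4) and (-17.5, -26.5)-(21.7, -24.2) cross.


Cross products: d1=400.28, d2=1768.36, d3=1642.72, d4=274.64
d1*d2 < 0 and d3*d4 < 0? no

No, they don't intersect


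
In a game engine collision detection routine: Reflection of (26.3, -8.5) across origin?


Reflection over origin: (x,y) -> (-x,-y)
(26.3, -8.5) -> (-26.3, 8.5)

(-26.3, 8.5)


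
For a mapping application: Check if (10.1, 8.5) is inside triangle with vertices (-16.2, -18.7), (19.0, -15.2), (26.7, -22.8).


Cross products: AB x AP = 865.39, BC x BP = 114.85, CA x CP = -1274.71
All same sign? no

No, outside


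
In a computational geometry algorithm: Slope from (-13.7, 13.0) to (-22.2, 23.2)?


slope = (y2-y1)/(x2-x1) = (23.2-13)/((-22.2)-(-13.7)) = 10.2/(-8.5) = -1.2

-1.2


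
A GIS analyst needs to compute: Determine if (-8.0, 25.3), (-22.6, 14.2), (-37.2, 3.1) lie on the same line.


Cross product: ((-22.6)-(-8))*(3.1-25.3) - (14.2-25.3)*((-37.2)-(-8))
= 0

Yes, collinear


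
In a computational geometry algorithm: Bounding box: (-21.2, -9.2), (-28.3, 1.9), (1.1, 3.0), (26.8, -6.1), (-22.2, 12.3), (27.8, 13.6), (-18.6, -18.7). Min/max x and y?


x range: [-28.3, 27.8]
y range: [-18.7, 13.6]
Bounding box: (-28.3,-18.7) to (27.8,13.6)

(-28.3,-18.7) to (27.8,13.6)


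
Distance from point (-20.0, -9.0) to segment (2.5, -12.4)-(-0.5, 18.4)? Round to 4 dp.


Project P onto AB: t = 0.1798 (clamped to [0,1])
Closest point on segment: (1.9605, -6.861)
Distance: 22.0644

22.0644


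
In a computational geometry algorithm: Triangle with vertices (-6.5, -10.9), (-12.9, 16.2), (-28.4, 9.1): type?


Side lengths squared: AB^2=775.37, BC^2=290.66, CA^2=879.61
Sorted: [290.66, 775.37, 879.61]
By sides: Scalene, By angles: Acute

Scalene, Acute


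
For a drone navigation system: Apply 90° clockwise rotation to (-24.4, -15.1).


90° CW: (x,y) -> (y, -x)
(-24.4,-15.1) -> (-15.1, 24.4)

(-15.1, 24.4)


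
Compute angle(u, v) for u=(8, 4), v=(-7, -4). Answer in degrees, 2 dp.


u.v = -72, |u| = sqrt(80) = 8.9443, |v| = sqrt(65) = 8.0623
cos(theta) = u.v/(|u||v|) = -72/sqrt(5200) = -0.99846
theta = acos(-0.99846) = 176.82 degrees

176.82 degrees


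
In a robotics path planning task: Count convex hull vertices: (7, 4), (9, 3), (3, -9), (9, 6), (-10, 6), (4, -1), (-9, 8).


Convex hull vertices (CCW): (-10, 6), (3, -9), (9, 3), (9, 6), (-9, 8)
Count = 5

5


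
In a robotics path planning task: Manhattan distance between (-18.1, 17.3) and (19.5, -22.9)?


|(-18.1)-19.5| + |17.3-(-22.9)| = 37.6 + 40.2 = 77.8

77.8


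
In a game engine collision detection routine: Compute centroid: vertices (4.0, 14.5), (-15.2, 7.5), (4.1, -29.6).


Centroid = ((x_A+x_B+x_C)/3, (y_A+y_B+y_C)/3)
= ((4+(-15.2)+4.1)/3, (14.5+7.5+(-29.6))/3)
= (-2.3667, -2.5333)

(-2.3667, -2.5333)


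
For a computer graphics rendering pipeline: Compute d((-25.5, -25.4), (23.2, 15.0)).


dx=48.7, dy=40.4
d^2 = 48.7^2 + 40.4^2 = 4003.85
d = sqrt(4003.85) = 63.276

63.276


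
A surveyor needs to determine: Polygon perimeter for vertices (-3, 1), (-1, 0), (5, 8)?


Sides: (-3, 1)->(-1, 0): sqrt(5) = 2.236068, (-1, 0)->(5, 8): sqrt(100) = 10, (5, 8)->(-3, 1): sqrt(113) = 10.630146
Sum = 22.866214
Perimeter = 22.8662

22.8662


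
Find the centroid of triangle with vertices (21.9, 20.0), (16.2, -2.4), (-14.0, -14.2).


Centroid = ((x_A+x_B+x_C)/3, (y_A+y_B+y_C)/3)
= ((21.9+16.2+(-14))/3, (20+(-2.4)+(-14.2))/3)
= (8.0333, 1.1333)

(8.0333, 1.1333)


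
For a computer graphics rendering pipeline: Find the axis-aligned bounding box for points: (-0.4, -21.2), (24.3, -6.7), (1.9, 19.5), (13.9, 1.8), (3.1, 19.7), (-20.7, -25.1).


x range: [-20.7, 24.3]
y range: [-25.1, 19.7]
Bounding box: (-20.7,-25.1) to (24.3,19.7)

(-20.7,-25.1) to (24.3,19.7)


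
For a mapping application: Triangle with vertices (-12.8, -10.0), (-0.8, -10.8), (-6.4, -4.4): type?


Side lengths squared: AB^2=144.64, BC^2=72.32, CA^2=72.32
Sorted: [72.32, 72.32, 144.64]
By sides: Isosceles, By angles: Right

Isosceles, Right


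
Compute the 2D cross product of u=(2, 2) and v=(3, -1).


u x v = u_x*v_y - u_y*v_x = 2*(-1) - 2*3
= (-2) - 6 = -8

-8


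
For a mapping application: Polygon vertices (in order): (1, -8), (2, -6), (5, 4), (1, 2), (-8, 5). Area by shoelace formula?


Shoelace sum: (1*(-6) - 2*(-8)) + (2*4 - 5*(-6)) + (5*2 - 1*4) + (1*5 - (-8)*2) + ((-8)*(-8) - 1*5)
= 134
Area = |134|/2 = 67

67


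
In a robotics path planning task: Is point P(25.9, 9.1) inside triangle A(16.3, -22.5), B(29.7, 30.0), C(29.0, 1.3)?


Cross products: AB x AP = -80.56, BC x BP = -94.43, CA x CP = -172.84
All same sign? yes

Yes, inside


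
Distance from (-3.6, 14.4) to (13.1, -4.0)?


dx=16.7, dy=-18.4
d^2 = 16.7^2 + (-18.4)^2 = 617.45
d = sqrt(617.45) = 24.8485

24.8485


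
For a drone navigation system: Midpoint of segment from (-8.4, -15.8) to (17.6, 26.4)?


M = (((-8.4)+17.6)/2, ((-15.8)+26.4)/2)
= (4.6, 5.3)

(4.6, 5.3)


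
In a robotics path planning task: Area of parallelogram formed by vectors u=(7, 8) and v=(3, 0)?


|u x v| = |7*0 - 8*3|
= |0 - 24| = 24

24


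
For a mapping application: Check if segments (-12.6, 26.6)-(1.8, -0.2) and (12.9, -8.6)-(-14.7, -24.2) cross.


Cross products: d1=-1369.32, d2=-405, d3=176.52, d4=-787.8
d1*d2 < 0 and d3*d4 < 0? no

No, they don't intersect


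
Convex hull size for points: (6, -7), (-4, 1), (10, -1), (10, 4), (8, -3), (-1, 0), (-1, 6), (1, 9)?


Convex hull vertices (CCW): (-4, 1), (6, -7), (10, -1), (10, 4), (1, 9), (-1, 6)
Count = 6

6


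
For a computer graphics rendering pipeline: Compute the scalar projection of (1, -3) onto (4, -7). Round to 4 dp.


u.v = 25, |v| = sqrt(65) = 8.0623
Scalar projection = u.v / |v| = 25 / sqrt(65) = 3.1009

3.1009


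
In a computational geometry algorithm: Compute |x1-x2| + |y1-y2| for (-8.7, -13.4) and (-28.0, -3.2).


|(-8.7)-(-28)| + |(-13.4)-(-3.2)| = 19.3 + 10.2 = 29.5

29.5


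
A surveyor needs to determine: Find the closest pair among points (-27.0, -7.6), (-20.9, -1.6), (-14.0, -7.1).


d(P0,P1) = 8.5563, d(P0,P2) = 13.0096, d(P1,P2) = 8.8238
Closest: P0 and P1

Closest pair: (-27.0, -7.6) and (-20.9, -1.6), distance = 8.5563


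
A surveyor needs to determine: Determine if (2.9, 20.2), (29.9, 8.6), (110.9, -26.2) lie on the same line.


Cross product: (29.9-2.9)*((-26.2)-20.2) - (8.6-20.2)*(110.9-2.9)
= 0

Yes, collinear


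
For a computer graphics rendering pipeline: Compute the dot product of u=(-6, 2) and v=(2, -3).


u . v = u_x*v_x + u_y*v_y = (-6)*2 + 2*(-3)
= (-12) + (-6) = -18

-18


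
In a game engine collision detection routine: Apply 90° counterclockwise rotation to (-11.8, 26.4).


90° CCW: (x,y) -> (-y, x)
(-11.8,26.4) -> (-26.4, -11.8)

(-26.4, -11.8)


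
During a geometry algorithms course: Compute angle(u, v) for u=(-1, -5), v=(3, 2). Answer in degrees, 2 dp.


u.v = -13, |u| = sqrt(26) = 5.099, |v| = sqrt(13) = 3.6056
cos(theta) = u.v/(|u||v|) = -13/sqrt(338) = -0.707107
theta = acos(-0.707107) = 135 degrees

135 degrees


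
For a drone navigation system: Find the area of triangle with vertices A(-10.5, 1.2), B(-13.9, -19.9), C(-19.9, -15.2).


Area = |x_A(y_B-y_C) + x_B(y_C-y_A) + x_C(y_A-y_B)|/2
= |49.35 + 227.96 + (-419.89)|/2
= 142.58/2 = 71.29

71.29


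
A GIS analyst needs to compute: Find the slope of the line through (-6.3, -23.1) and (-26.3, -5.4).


slope = (y2-y1)/(x2-x1) = ((-5.4)-(-23.1))/((-26.3)-(-6.3)) = 17.7/(-20) = -0.885

-0.885


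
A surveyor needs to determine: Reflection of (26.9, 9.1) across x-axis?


Reflection over x-axis: (x,y) -> (x,-y)
(26.9, 9.1) -> (26.9, -9.1)

(26.9, -9.1)


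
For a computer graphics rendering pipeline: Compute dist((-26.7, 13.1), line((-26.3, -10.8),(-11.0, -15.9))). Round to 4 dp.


|cross product| = 363.63
|line direction| = sqrt(260.1) = 16.1276
Distance = 363.63/sqrt(260.1) = 22.547

22.547


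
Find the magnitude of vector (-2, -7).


|u| = sqrt((-2)^2 + (-7)^2) = sqrt(53) = 7.2801

7.2801


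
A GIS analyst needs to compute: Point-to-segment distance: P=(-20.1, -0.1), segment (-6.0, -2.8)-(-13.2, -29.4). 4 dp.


Project P onto AB: t = 0.0391 (clamped to [0,1])
Closest point on segment: (-6.2816, -3.8403)
Distance: 14.3157

14.3157


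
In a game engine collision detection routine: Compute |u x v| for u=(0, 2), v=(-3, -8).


|u x v| = |0*(-8) - 2*(-3)|
= |0 - (-6)| = 6

6


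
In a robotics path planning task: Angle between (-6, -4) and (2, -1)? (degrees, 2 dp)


u.v = -8, |u| = sqrt(52) = 7.2111, |v| = sqrt(5) = 2.2361
cos(theta) = u.v/(|u||v|) = -8/sqrt(260) = -0.496139
theta = acos(-0.496139) = 119.74 degrees

119.74 degrees


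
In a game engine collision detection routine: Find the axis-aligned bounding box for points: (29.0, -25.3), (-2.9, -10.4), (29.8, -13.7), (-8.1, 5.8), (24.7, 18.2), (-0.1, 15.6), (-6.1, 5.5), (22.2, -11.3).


x range: [-8.1, 29.8]
y range: [-25.3, 18.2]
Bounding box: (-8.1,-25.3) to (29.8,18.2)

(-8.1,-25.3) to (29.8,18.2)


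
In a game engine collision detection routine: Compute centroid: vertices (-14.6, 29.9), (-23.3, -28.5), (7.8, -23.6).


Centroid = ((x_A+x_B+x_C)/3, (y_A+y_B+y_C)/3)
= (((-14.6)+(-23.3)+7.8)/3, (29.9+(-28.5)+(-23.6))/3)
= (-10.0333, -7.4)

(-10.0333, -7.4)


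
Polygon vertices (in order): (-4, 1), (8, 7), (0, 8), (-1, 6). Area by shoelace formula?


Shoelace sum: ((-4)*7 - 8*1) + (8*8 - 0*7) + (0*6 - (-1)*8) + ((-1)*1 - (-4)*6)
= 59
Area = |59|/2 = 29.5

29.5


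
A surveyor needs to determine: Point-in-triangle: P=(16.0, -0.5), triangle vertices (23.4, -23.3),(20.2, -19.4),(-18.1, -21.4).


Cross products: AB x AP = -44.1, BC x BP = -732.27, CA x CP = 932.14
All same sign? no

No, outside


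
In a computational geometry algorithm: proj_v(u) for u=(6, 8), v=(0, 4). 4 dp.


u.v = 32, |v| = sqrt(16) = 4
Scalar projection = u.v / |v| = 32 / sqrt(16) = 8

8


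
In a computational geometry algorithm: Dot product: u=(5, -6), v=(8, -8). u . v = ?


u . v = u_x*v_x + u_y*v_y = 5*8 + (-6)*(-8)
= 40 + 48 = 88

88


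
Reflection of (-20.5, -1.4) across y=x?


Reflection over y=x: (x,y) -> (y,x)
(-20.5, -1.4) -> (-1.4, -20.5)

(-1.4, -20.5)


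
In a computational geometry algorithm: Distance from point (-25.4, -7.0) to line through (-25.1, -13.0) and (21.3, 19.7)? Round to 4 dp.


|cross product| = 288.21
|line direction| = sqrt(3222.25) = 56.7649
Distance = 288.21/sqrt(3222.25) = 5.0773

5.0773


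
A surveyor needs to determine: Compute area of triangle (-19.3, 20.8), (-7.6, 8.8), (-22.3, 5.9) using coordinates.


Area = |x_A(y_B-y_C) + x_B(y_C-y_A) + x_C(y_A-y_B)|/2
= |(-55.97) + 113.24 + (-267.6)|/2
= 210.33/2 = 105.165

105.165


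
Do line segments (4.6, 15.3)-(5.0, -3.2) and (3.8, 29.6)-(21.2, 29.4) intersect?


Cross products: d1=-248.66, d2=-570.48, d3=-9.08, d4=312.74
d1*d2 < 0 and d3*d4 < 0? no

No, they don't intersect


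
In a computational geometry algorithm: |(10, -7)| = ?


|u| = sqrt(10^2 + (-7)^2) = sqrt(149) = 12.2066

12.2066


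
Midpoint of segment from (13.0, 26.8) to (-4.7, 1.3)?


M = ((13+(-4.7))/2, (26.8+1.3)/2)
= (4.15, 14.05)

(4.15, 14.05)


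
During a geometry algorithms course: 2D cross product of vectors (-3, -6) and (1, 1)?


u x v = u_x*v_y - u_y*v_x = (-3)*1 - (-6)*1
= (-3) - (-6) = 3

3


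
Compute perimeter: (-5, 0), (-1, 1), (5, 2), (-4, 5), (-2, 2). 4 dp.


Sides: (-5, 0)->(-1, 1): sqrt(17) = 4.123106, (-1, 1)->(5, 2): sqrt(37) = 6.082763, (5, 2)->(-4, 5): sqrt(90) = 9.486833, (-4, 5)->(-2, 2): sqrt(13) = 3.605551, (-2, 2)->(-5, 0): sqrt(13) = 3.605551
Sum = 26.903804
Perimeter = 26.9038

26.9038


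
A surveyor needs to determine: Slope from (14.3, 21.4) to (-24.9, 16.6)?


slope = (y2-y1)/(x2-x1) = (16.6-21.4)/((-24.9)-14.3) = (-4.8)/(-39.2) = 0.1224

0.1224


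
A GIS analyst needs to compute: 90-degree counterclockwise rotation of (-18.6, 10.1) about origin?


90° CCW: (x,y) -> (-y, x)
(-18.6,10.1) -> (-10.1, -18.6)

(-10.1, -18.6)


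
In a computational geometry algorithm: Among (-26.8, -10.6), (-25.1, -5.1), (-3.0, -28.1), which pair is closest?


d(P0,P1) = 5.7567, d(P0,P2) = 29.5413, d(P1,P2) = 31.8969
Closest: P0 and P1

Closest pair: (-26.8, -10.6) and (-25.1, -5.1), distance = 5.7567


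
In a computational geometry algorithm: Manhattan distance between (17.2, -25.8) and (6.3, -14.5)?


|17.2-6.3| + |(-25.8)-(-14.5)| = 10.9 + 11.3 = 22.2

22.2


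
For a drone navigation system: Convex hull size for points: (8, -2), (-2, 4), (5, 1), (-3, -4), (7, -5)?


Convex hull vertices (CCW): (-3, -4), (7, -5), (8, -2), (5, 1), (-2, 4)
Count = 5

5


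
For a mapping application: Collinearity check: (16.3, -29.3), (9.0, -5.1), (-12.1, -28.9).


Cross product: (9-16.3)*((-28.9)-(-29.3)) - ((-5.1)-(-29.3))*((-12.1)-16.3)
= 684.36

No, not collinear


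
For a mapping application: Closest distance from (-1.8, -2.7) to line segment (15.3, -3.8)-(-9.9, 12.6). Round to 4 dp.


Project P onto AB: t = 0.4966 (clamped to [0,1])
Closest point on segment: (2.7847, 4.3448)
Distance: 8.4053

8.4053


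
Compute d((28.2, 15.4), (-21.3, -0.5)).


dx=-49.5, dy=-15.9
d^2 = (-49.5)^2 + (-15.9)^2 = 2703.06
d = sqrt(2703.06) = 51.991

51.991


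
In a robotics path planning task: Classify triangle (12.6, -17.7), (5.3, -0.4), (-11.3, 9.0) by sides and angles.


Side lengths squared: AB^2=352.58, BC^2=363.92, CA^2=1284.1
Sorted: [352.58, 363.92, 1284.1]
By sides: Scalene, By angles: Obtuse

Scalene, Obtuse


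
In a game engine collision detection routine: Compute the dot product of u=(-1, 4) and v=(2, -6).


u . v = u_x*v_x + u_y*v_y = (-1)*2 + 4*(-6)
= (-2) + (-24) = -26

-26


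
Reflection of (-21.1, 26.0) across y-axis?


Reflection over y-axis: (x,y) -> (-x,y)
(-21.1, 26) -> (21.1, 26)

(21.1, 26)


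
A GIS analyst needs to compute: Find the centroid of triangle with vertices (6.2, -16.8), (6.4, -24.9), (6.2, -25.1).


Centroid = ((x_A+x_B+x_C)/3, (y_A+y_B+y_C)/3)
= ((6.2+6.4+6.2)/3, ((-16.8)+(-24.9)+(-25.1))/3)
= (6.2667, -22.2667)

(6.2667, -22.2667)


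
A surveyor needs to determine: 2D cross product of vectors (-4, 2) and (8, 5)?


u x v = u_x*v_y - u_y*v_x = (-4)*5 - 2*8
= (-20) - 16 = -36

-36


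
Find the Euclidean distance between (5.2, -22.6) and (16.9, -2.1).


dx=11.7, dy=20.5
d^2 = 11.7^2 + 20.5^2 = 557.14
d = sqrt(557.14) = 23.6038

23.6038


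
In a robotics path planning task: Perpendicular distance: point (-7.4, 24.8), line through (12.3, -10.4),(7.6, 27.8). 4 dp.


|cross product| = 587.1
|line direction| = sqrt(1481.33) = 38.4881
Distance = 587.1/sqrt(1481.33) = 15.2541

15.2541


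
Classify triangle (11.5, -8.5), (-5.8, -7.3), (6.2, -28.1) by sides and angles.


Side lengths squared: AB^2=300.73, BC^2=576.64, CA^2=412.25
Sorted: [300.73, 412.25, 576.64]
By sides: Scalene, By angles: Acute

Scalene, Acute


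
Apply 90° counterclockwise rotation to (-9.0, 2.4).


90° CCW: (x,y) -> (-y, x)
(-9,2.4) -> (-2.4, -9)

(-2.4, -9)


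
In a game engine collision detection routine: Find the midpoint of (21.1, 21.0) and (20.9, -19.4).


M = ((21.1+20.9)/2, (21+(-19.4))/2)
= (21, 0.8)

(21, 0.8)


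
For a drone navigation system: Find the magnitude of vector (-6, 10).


|u| = sqrt((-6)^2 + 10^2) = sqrt(136) = 11.6619

11.6619


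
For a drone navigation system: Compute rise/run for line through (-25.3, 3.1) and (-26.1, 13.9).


slope = (y2-y1)/(x2-x1) = (13.9-3.1)/((-26.1)-(-25.3)) = 10.8/(-0.8) = -13.5

-13.5


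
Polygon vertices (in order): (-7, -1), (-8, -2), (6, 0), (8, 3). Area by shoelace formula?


Shoelace sum: ((-7)*(-2) - (-8)*(-1)) + ((-8)*0 - 6*(-2)) + (6*3 - 8*0) + (8*(-1) - (-7)*3)
= 49
Area = |49|/2 = 24.5

24.5


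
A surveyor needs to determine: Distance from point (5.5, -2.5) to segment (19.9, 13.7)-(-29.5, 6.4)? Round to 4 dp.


Project P onto AB: t = 0.3327 (clamped to [0,1])
Closest point on segment: (3.465, 11.2713)
Distance: 13.9209

13.9209


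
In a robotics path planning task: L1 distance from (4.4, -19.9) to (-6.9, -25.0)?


|4.4-(-6.9)| + |(-19.9)-(-25)| = 11.3 + 5.1 = 16.4

16.4


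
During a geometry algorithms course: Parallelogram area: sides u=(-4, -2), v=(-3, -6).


|u x v| = |(-4)*(-6) - (-2)*(-3)|
= |24 - 6| = 18

18


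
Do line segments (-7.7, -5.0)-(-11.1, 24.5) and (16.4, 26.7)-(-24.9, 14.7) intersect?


Cross products: d1=1020.01, d2=-239.14, d3=-818.73, d4=440.42
d1*d2 < 0 and d3*d4 < 0? yes

Yes, they intersect


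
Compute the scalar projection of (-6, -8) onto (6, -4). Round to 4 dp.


u.v = -4, |v| = sqrt(52) = 7.2111
Scalar projection = u.v / |v| = -4 / sqrt(52) = -0.5547

-0.5547


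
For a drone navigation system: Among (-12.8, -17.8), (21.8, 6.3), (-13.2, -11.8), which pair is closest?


d(P0,P1) = 42.166, d(P0,P2) = 6.0133, d(P1,P2) = 39.4032
Closest: P0 and P2

Closest pair: (-12.8, -17.8) and (-13.2, -11.8), distance = 6.0133


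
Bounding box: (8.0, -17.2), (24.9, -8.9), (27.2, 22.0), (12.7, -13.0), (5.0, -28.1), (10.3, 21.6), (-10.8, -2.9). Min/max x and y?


x range: [-10.8, 27.2]
y range: [-28.1, 22]
Bounding box: (-10.8,-28.1) to (27.2,22)

(-10.8,-28.1) to (27.2,22)


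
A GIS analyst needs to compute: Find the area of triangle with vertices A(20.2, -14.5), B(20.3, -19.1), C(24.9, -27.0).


Area = |x_A(y_B-y_C) + x_B(y_C-y_A) + x_C(y_A-y_B)|/2
= |159.58 + (-253.75) + 114.54|/2
= 20.37/2 = 10.185

10.185


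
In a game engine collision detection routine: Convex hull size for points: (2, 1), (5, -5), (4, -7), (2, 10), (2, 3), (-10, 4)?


Convex hull vertices (CCW): (-10, 4), (4, -7), (5, -5), (2, 10)
Count = 4

4


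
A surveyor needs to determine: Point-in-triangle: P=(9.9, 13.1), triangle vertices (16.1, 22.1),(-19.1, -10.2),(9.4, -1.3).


Cross products: AB x AP = 116.54, BC x BP = 405.95, CA x CP = 84.78
All same sign? yes

Yes, inside


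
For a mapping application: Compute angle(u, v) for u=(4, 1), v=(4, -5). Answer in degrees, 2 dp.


u.v = 11, |u| = sqrt(17) = 4.1231, |v| = sqrt(41) = 6.4031
cos(theta) = u.v/(|u||v|) = 11/sqrt(697) = 0.416655
theta = acos(0.416655) = 65.38 degrees

65.38 degrees


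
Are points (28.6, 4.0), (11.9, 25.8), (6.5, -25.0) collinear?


Cross product: (11.9-28.6)*((-25)-4) - (25.8-4)*(6.5-28.6)
= 966.08

No, not collinear


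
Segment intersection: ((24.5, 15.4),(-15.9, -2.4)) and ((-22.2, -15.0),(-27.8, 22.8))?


Cross products: d1=-1935.5, d2=-308.7, d3=396.9, d4=-1229.9
d1*d2 < 0 and d3*d4 < 0? no

No, they don't intersect


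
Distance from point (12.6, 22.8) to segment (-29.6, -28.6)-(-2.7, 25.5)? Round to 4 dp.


Project P onto AB: t = 1 (clamped to [0,1])
Closest point on segment: (-2.7, 25.5)
Distance: 15.5364

15.5364


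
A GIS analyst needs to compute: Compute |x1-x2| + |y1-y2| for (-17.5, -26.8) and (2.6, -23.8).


|(-17.5)-2.6| + |(-26.8)-(-23.8)| = 20.1 + 3 = 23.1

23.1


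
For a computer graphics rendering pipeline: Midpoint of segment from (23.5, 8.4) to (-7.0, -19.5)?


M = ((23.5+(-7))/2, (8.4+(-19.5))/2)
= (8.25, -5.55)

(8.25, -5.55)


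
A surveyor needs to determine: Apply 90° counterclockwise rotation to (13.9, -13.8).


90° CCW: (x,y) -> (-y, x)
(13.9,-13.8) -> (13.8, 13.9)

(13.8, 13.9)


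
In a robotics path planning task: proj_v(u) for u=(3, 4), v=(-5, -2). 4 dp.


u.v = -23, |v| = sqrt(29) = 5.3852
Scalar projection = u.v / |v| = -23 / sqrt(29) = -4.271

-4.271


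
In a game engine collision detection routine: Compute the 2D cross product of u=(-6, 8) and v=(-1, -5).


u x v = u_x*v_y - u_y*v_x = (-6)*(-5) - 8*(-1)
= 30 - (-8) = 38

38


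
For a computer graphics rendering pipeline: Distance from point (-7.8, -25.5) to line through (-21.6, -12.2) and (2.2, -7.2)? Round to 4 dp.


|cross product| = 385.54
|line direction| = sqrt(591.44) = 24.3195
Distance = 385.54/sqrt(591.44) = 15.8531

15.8531


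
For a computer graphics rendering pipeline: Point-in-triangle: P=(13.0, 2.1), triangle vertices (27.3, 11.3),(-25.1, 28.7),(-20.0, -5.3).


Cross products: AB x AP = 730.9, BC x BP = 1159.74, CA x CP = -197.78
All same sign? no

No, outside


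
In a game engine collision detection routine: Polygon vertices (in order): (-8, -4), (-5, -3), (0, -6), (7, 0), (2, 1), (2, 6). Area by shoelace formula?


Shoelace sum: ((-8)*(-3) - (-5)*(-4)) + ((-5)*(-6) - 0*(-3)) + (0*0 - 7*(-6)) + (7*1 - 2*0) + (2*6 - 2*1) + (2*(-4) - (-8)*6)
= 133
Area = |133|/2 = 66.5

66.5


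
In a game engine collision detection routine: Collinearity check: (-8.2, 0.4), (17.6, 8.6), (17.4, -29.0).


Cross product: (17.6-(-8.2))*((-29)-0.4) - (8.6-0.4)*(17.4-(-8.2))
= -968.44

No, not collinear


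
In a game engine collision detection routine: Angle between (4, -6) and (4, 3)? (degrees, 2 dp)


u.v = -2, |u| = sqrt(52) = 7.2111, |v| = sqrt(25) = 5
cos(theta) = u.v/(|u||v|) = -2/sqrt(1300) = -0.05547
theta = acos(-0.05547) = 93.18 degrees

93.18 degrees


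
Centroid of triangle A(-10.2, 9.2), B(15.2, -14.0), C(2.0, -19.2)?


Centroid = ((x_A+x_B+x_C)/3, (y_A+y_B+y_C)/3)
= (((-10.2)+15.2+2)/3, (9.2+(-14)+(-19.2))/3)
= (2.3333, -8)

(2.3333, -8)


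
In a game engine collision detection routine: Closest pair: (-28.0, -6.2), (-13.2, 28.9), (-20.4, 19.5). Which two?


d(P0,P1) = 38.0927, d(P0,P2) = 26.8002, d(P1,P2) = 11.8406
Closest: P1 and P2

Closest pair: (-13.2, 28.9) and (-20.4, 19.5), distance = 11.8406


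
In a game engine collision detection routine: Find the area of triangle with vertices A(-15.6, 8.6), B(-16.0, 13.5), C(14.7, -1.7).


Area = |x_A(y_B-y_C) + x_B(y_C-y_A) + x_C(y_A-y_B)|/2
= |(-237.12) + 164.8 + (-72.03)|/2
= 144.35/2 = 72.175

72.175


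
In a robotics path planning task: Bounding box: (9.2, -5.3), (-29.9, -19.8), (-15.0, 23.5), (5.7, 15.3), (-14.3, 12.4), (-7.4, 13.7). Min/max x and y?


x range: [-29.9, 9.2]
y range: [-19.8, 23.5]
Bounding box: (-29.9,-19.8) to (9.2,23.5)

(-29.9,-19.8) to (9.2,23.5)


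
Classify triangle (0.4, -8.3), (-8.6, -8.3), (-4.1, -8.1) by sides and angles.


Side lengths squared: AB^2=81, BC^2=20.29, CA^2=20.29
Sorted: [20.29, 20.29, 81]
By sides: Isosceles, By angles: Obtuse

Isosceles, Obtuse


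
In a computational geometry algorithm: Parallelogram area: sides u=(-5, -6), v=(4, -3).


|u x v| = |(-5)*(-3) - (-6)*4|
= |15 - (-24)| = 39

39


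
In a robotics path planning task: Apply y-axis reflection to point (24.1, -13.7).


Reflection over y-axis: (x,y) -> (-x,y)
(24.1, -13.7) -> (-24.1, -13.7)

(-24.1, -13.7)


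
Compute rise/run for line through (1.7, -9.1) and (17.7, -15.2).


slope = (y2-y1)/(x2-x1) = ((-15.2)-(-9.1))/(17.7-1.7) = (-6.1)/16 = -0.3812

-0.3812


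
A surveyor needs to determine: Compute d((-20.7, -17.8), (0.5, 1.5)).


dx=21.2, dy=19.3
d^2 = 21.2^2 + 19.3^2 = 821.93
d = sqrt(821.93) = 28.6693

28.6693


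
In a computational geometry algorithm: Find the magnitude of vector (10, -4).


|u| = sqrt(10^2 + (-4)^2) = sqrt(116) = 10.7703

10.7703


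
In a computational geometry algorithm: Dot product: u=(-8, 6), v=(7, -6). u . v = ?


u . v = u_x*v_x + u_y*v_y = (-8)*7 + 6*(-6)
= (-56) + (-36) = -92

-92


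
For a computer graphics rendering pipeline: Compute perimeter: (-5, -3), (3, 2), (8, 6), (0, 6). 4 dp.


Sides: (-5, -3)->(3, 2): sqrt(89) = 9.433981, (3, 2)->(8, 6): sqrt(41) = 6.403124, (8, 6)->(0, 6): sqrt(64) = 8, (0, 6)->(-5, -3): sqrt(106) = 10.29563
Sum = 34.132735
Perimeter = 34.1327

34.1327


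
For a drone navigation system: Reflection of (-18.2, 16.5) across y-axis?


Reflection over y-axis: (x,y) -> (-x,y)
(-18.2, 16.5) -> (18.2, 16.5)

(18.2, 16.5)


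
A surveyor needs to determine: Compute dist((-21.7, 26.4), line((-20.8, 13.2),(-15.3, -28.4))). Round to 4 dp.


|cross product| = 35.16
|line direction| = sqrt(1760.81) = 41.962
Distance = 35.16/sqrt(1760.81) = 0.8379

0.8379


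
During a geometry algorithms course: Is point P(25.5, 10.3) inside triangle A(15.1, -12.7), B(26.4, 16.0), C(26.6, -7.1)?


Cross products: AB x AP = -38.58, BC x BP = -21.93, CA x CP = -206.26
All same sign? yes

Yes, inside


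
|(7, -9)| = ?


|u| = sqrt(7^2 + (-9)^2) = sqrt(130) = 11.4018

11.4018


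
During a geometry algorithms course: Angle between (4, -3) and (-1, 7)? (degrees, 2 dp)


u.v = -25, |u| = sqrt(25) = 5, |v| = sqrt(50) = 7.0711
cos(theta) = u.v/(|u||v|) = -25/sqrt(1250) = -0.707107
theta = acos(-0.707107) = 135 degrees

135 degrees


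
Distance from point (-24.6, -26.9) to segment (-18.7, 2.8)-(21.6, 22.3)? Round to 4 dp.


Project P onto AB: t = 0 (clamped to [0,1])
Closest point on segment: (-18.7, 2.8)
Distance: 30.2804

30.2804


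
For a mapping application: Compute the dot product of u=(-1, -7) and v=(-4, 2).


u . v = u_x*v_x + u_y*v_y = (-1)*(-4) + (-7)*2
= 4 + (-14) = -10

-10


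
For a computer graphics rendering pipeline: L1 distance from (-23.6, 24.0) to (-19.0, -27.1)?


|(-23.6)-(-19)| + |24-(-27.1)| = 4.6 + 51.1 = 55.7

55.7


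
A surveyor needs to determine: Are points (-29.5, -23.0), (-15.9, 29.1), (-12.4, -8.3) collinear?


Cross product: ((-15.9)-(-29.5))*((-8.3)-(-23)) - (29.1-(-23))*((-12.4)-(-29.5))
= -690.99

No, not collinear
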